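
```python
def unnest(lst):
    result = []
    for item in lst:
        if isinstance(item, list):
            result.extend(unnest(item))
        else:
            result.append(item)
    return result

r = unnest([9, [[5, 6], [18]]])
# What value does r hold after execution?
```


unnest([9, [[5, 6], [18]]])
Processing each element:
  9 is not a list -> append 9
  [[5, 6], [18]] is a list -> unnest recursively -> [5, 6, 18]
= [9, 5, 6, 18]


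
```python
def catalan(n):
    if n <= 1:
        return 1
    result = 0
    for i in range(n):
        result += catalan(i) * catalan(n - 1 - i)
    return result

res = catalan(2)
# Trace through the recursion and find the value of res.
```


catalan(2)
= sum of catalan(i) * catalan(2-1-i) for i in 0..1
  catalan(0)*catalan(1) = 1*1 = 1
  catalan(1)*catalan(0) = 1*1 = 1
= 1 + 1
= 2


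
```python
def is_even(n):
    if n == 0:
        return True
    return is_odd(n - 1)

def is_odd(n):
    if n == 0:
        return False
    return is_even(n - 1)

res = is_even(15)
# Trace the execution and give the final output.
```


is_even(15)
= is_odd(14)
= is_even(13)
= is_odd(12)
= is_even(11)
= is_odd(10)
= is_even(9)
= is_odd(8)
= is_even(7)
= is_odd(6)
= is_even(5)
= is_odd(4)
= is_even(3)
= is_odd(2)
= is_even(1)
= is_odd(0)
n == 0: return False
= False


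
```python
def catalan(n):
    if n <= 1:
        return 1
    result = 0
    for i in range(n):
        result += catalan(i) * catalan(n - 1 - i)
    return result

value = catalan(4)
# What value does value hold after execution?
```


catalan(4)
= sum of catalan(i) * catalan(4-1-i) for i in 0..3
First compute sub-values bottom-up:
  catalan(0) = 1, catalan(1) = 1
  catalan(2) = 1*1 + 1*1 = 2
  catalan(3) = 1*2 + 1*1 + 2*1 = 5
Now catalan(4):
  catalan(0)*catalan(3) = 1*5 = 5
  catalan(1)*catalan(2) = 1*2 = 2
  catalan(2)*catalan(1) = 2*1 = 2
  catalan(3)*catalan(0) = 5*1 = 5
= 5 + 2 + 2 + 5
= 14


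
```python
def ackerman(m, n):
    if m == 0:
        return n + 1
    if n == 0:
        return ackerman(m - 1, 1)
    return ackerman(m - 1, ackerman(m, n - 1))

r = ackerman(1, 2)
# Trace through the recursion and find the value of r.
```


ackerman(1, 2)
= ackerman(0, ackerman(1, 1))
First compute ackerman(1, 1) = 3
= ackerman(0, 3)
= 4


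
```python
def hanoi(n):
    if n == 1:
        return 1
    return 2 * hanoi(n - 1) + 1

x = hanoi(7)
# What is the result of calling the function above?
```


hanoi(7)
= 2 * hanoi(6) + 1
= 2 * (2 * hanoi(5) + 1) + 1
= 2 * (2 * (2 * hanoi(4) + 1) + 1) + 1
= 2 * (2 * (2 * (2 * hanoi(3) + 1) + 1) + 1) + 1
= 2 * (2 * (2 * (2 * (2 * hanoi(2) + 1) + 1) + 1) + 1) + 1
= 2 * (2 * (2 * (2 * (2 * (2 * hanoi(1) + 1) + 1) + 1) + 1) + 1) + 1
Now compute bottom-up:
hanoi(1) = 1
hanoi(2) = 2 * 1 + 1 = 3
hanoi(3) = 2 * 3 + 1 = 7
hanoi(4) = 2 * 7 + 1 = 15
hanoi(5) = 2 * 15 + 1 = 31
hanoi(6) = 2 * 31 + 1 = 63
hanoi(7) = 2 * 63 + 1 = 127
= 127


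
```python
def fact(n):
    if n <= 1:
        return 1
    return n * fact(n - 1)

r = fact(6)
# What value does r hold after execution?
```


fact(6)
= 6 * fact(5)
= 6 * 5 * fact(4)
= 6 * 5 * 4 * fact(3)
= 6 * 5 * 4 * 3 * fact(2)
= 6 * 5 * 4 * 3 * 2 * fact(1)
= 6 * 5 * 4 * 3 * 2 * 1
= 720


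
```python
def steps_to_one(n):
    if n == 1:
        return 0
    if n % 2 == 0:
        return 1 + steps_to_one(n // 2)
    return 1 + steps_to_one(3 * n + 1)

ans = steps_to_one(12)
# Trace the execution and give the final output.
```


steps_to_one(12)
12 is even -> steps_to_one(6)
6 is even -> steps_to_one(3)
3 is odd -> 3*3+1 = 10 -> steps_to_one(10)
10 is even -> steps_to_one(5)
5 is odd -> 3*5+1 = 16 -> steps_to_one(16)
16 is even -> steps_to_one(8)
8 is even -> steps_to_one(4)
4 is even -> steps_to_one(2)
2 is even -> steps_to_one(1)
Reached 1 after 9 steps
= 9


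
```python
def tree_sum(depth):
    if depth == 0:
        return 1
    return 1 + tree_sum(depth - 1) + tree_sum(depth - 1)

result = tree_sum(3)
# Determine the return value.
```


tree_sum(3)
= 1 + tree_sum(2) + tree_sum(2)
= 1 + 2 * tree_sum(2)
tree_sum(k) = 2^(k+1) - 1
tree_sum(0) = 1
tree_sum(1) = 3
tree_sum(2) = 7
tree_sum(3) = 15
tree_sum(3) = 2^4 - 1 = 15


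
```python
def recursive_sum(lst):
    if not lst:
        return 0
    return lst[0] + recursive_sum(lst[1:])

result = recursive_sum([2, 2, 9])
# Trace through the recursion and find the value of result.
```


recursive_sum([2, 2, 9])
= 2 + recursive_sum([2, 9])
= 2 + 2 + recursive_sum([9])
= 2 + 2 + 9 + recursive_sum([])
= 2 + 2 + 9 + 0
= 13


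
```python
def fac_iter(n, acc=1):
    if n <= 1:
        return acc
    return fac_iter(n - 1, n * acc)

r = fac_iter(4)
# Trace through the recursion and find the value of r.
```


fac_iter(4, 1)
= fac_iter(3, 4 * 1) = fac_iter(3, 4)
= fac_iter(2, 3 * 4) = fac_iter(2, 12)
= fac_iter(1, 2 * 12) = fac_iter(1, 24)
n <= 1, return acc = 24


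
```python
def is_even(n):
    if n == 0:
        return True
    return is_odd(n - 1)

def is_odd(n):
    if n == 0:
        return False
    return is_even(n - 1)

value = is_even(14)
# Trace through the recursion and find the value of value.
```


is_even(14)
= is_odd(13)
= is_even(12)
= is_odd(11)
= is_even(10)
= is_odd(9)
= is_even(8)
= is_odd(7)
= is_even(6)
= is_odd(5)
= is_even(4)
= is_odd(3)
= is_even(2)
= is_odd(1)
= is_even(0)
n == 0: return True
= True


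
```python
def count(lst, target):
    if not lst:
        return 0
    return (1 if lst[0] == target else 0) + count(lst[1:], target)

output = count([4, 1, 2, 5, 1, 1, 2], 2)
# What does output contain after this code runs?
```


count([4, 1, 2, 5, 1, 1, 2], 2)
lst[0]=4 != 2: 0 + count([1, 2, 5, 1, 1, 2], 2)
lst[0]=1 != 2: 0 + count([2, 5, 1, 1, 2], 2)
lst[0]=2 == 2: 1 + count([5, 1, 1, 2], 2)
lst[0]=5 != 2: 0 + count([1, 1, 2], 2)
lst[0]=1 != 2: 0 + count([1, 2], 2)
lst[0]=1 != 2: 0 + count([2], 2)
lst[0]=2 == 2: 1 + count([], 2)
= 2


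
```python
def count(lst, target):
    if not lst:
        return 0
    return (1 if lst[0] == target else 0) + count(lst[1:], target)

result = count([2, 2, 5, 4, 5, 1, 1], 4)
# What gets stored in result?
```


count([2, 2, 5, 4, 5, 1, 1], 4)
lst[0]=2 != 4: 0 + count([2, 5, 4, 5, 1, 1], 4)
lst[0]=2 != 4: 0 + count([5, 4, 5, 1, 1], 4)
lst[0]=5 != 4: 0 + count([4, 5, 1, 1], 4)
lst[0]=4 == 4: 1 + count([5, 1, 1], 4)
lst[0]=5 != 4: 0 + count([1, 1], 4)
lst[0]=1 != 4: 0 + count([1], 4)
lst[0]=1 != 4: 0 + count([], 4)
= 1


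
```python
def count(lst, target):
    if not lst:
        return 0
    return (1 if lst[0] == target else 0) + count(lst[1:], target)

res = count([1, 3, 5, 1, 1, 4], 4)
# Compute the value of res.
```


count([1, 3, 5, 1, 1, 4], 4)
lst[0]=1 != 4: 0 + count([3, 5, 1, 1, 4], 4)
lst[0]=3 != 4: 0 + count([5, 1, 1, 4], 4)
lst[0]=5 != 4: 0 + count([1, 1, 4], 4)
lst[0]=1 != 4: 0 + count([1, 4], 4)
lst[0]=1 != 4: 0 + count([4], 4)
lst[0]=4 == 4: 1 + count([], 4)
= 1


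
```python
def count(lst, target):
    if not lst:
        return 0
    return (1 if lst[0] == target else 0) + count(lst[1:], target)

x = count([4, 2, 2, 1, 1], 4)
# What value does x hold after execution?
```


count([4, 2, 2, 1, 1], 4)
lst[0]=4 == 4: 1 + count([2, 2, 1, 1], 4)
lst[0]=2 != 4: 0 + count([2, 1, 1], 4)
lst[0]=2 != 4: 0 + count([1, 1], 4)
lst[0]=1 != 4: 0 + count([1], 4)
lst[0]=1 != 4: 0 + count([], 4)
= 1


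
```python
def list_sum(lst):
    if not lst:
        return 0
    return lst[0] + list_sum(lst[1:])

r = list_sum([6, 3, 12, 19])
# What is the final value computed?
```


list_sum([6, 3, 12, 19])
= 6 + list_sum([3, 12, 19])
= 6 + 3 + list_sum([12, 19])
= 6 + 3 + 12 + list_sum([19])
= 6 + 3 + 12 + 19 + list_sum([])
= 6 + 3 + 12 + 19 + 0
= 40


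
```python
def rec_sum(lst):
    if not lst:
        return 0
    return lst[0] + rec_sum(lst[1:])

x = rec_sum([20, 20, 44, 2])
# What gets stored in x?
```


rec_sum([20, 20, 44, 2])
= 20 + rec_sum([20, 44, 2])
= 20 + 20 + rec_sum([44, 2])
= 20 + 20 + 44 + rec_sum([2])
= 20 + 20 + 44 + 2 + rec_sum([])
= 20 + 20 + 44 + 2 + 0
= 86


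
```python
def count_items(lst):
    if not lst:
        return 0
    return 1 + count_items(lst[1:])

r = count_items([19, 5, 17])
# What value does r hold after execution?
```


count_items([19, 5, 17])
= 1 + count_items([5, 17])
= 1 + 1 + count_items([17])
= 1 + 1 + 1 + count_items([])
= 1 + 1 + 1 + 0
= 3


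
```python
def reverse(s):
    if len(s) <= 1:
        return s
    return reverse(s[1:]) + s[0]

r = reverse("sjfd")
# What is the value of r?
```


reverse("sjfd")
= reverse("jfd") + "s"
= reverse("fd") + "j" + "s"
= reverse("d") + "f" + "j" + "s"
= "d" + "f" + "j" + "s"
= "dfjs"


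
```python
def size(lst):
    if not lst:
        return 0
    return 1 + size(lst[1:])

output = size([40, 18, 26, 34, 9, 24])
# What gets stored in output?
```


size([40, 18, 26, 34, 9, 24])
= 1 + size([18, 26, 34, 9, 24])
= 1 + 1 + size([26, 34, 9, 24])
= 1 + 1 + 1 + size([34, 9, 24])
= 1 + 1 + 1 + 1 + size([9, 24])
= 1 + 1 + 1 + 1 + 1 + size([24])
= 1 + 1 + 1 + 1 + 1 + 1 + size([])
= 1 + 1 + 1 + 1 + 1 + 1 + 0
= 6


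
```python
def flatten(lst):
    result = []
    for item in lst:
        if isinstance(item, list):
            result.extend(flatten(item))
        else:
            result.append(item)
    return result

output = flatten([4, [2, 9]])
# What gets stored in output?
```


flatten([4, [2, 9]])
Processing each element:
  4 is not a list -> append 4
  [2, 9] is a list -> flatten recursively -> [2, 9]
= [4, 2, 9]


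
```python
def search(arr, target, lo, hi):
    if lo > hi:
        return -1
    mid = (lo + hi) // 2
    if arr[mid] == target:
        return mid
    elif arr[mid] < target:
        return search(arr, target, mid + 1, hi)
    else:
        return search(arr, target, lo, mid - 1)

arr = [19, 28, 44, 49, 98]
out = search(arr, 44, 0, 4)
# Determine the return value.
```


search(arr, 44, 0, 4)
lo=0, hi=4, mid=2, arr[mid]=44
arr[2] == 44, found at index 2
= 2


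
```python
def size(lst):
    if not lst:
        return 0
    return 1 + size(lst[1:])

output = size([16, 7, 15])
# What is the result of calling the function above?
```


size([16, 7, 15])
= 1 + size([7, 15])
= 1 + 1 + size([15])
= 1 + 1 + 1 + size([])
= 1 + 1 + 1 + 0
= 3


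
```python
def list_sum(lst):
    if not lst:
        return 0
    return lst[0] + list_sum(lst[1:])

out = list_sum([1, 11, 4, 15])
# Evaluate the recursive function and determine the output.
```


list_sum([1, 11, 4, 15])
= 1 + list_sum([11, 4, 15])
= 1 + 11 + list_sum([4, 15])
= 1 + 11 + 4 + list_sum([15])
= 1 + 11 + 4 + 15 + list_sum([])
= 1 + 11 + 4 + 15 + 0
= 31


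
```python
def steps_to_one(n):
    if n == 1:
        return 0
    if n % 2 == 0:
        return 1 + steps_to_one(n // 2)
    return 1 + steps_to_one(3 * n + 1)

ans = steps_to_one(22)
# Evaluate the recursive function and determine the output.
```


steps_to_one(22)
22 is even -> steps_to_one(11)
11 is odd -> 3*11+1 = 34 -> steps_to_one(34)
34 is even -> steps_to_one(17)
17 is odd -> 3*17+1 = 52 -> steps_to_one(52)
52 is even -> steps_to_one(26)
26 is even -> steps_to_one(13)
13 is odd -> 3*13+1 = 40 -> steps_to_one(40)
40 is even -> steps_to_one(20)
20 is even -> steps_to_one(10)
10 is even -> steps_to_one(5)
5 is odd -> 3*5+1 = 16 -> steps_to_one(16)
16 is even -> steps_to_one(8)
8 is even -> steps_to_one(4)
4 is even -> steps_to_one(2)
2 is even -> steps_to_one(1)
Reached 1 after 15 steps
= 15


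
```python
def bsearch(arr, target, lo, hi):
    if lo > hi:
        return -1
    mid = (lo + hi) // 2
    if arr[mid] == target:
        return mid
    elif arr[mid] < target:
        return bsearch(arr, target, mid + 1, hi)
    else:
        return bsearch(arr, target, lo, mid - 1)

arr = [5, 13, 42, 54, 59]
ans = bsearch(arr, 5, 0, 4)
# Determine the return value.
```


bsearch(arr, 5, 0, 4)
lo=0, hi=4, mid=2, arr[mid]=42
42 > 5, search left half
lo=0, hi=1, mid=0, arr[mid]=5
arr[0] == 5, found at index 0
= 0


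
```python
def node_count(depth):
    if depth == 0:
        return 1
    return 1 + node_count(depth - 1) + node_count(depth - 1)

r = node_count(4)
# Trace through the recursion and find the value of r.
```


node_count(4)
= 1 + node_count(3) + node_count(3)
= 1 + 2 * node_count(3)
node_count(k) = 2^(k+1) - 1
node_count(0) = 1
node_count(1) = 3
node_count(2) = 7
node_count(3) = 15
node_count(4) = 31
node_count(4) = 2^5 - 1 = 31


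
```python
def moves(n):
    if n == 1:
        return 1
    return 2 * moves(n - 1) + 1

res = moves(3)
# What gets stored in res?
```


moves(3)
= 2 * moves(2) + 1
= 2 * (2 * moves(1) + 1) + 1
Now compute bottom-up:
moves(1) = 1
moves(2) = 2 * 1 + 1 = 3
moves(3) = 2 * 3 + 1 = 7
= 7


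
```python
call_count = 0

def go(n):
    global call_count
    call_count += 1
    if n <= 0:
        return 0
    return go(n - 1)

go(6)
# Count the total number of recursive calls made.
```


go(6) calls go(5) calls ... calls go(0)
Total calls: 6 + 1 (for base case) = 7


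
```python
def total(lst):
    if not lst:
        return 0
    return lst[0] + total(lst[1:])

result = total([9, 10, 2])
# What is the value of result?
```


total([9, 10, 2])
= 9 + total([10, 2])
= 9 + 10 + total([2])
= 9 + 10 + 2 + total([])
= 9 + 10 + 2 + 0
= 21


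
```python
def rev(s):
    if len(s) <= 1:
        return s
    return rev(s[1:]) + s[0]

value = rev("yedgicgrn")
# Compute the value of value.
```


rev("yedgicgrn")
= rev("edgicgrn") + "y"
= rev("dgicgrn") + "e" + "y"
= rev("gicgrn") + "d" + "e" + "y"
= rev("icgrn") + "g" + "d" + "e" + "y"
= rev("cgrn") + "i" + "g" + "d" + "e" + "y"
= rev("grn") + "c" + "i" + "g" + "d" + "e" + "y"
= rev("rn") + "g" + "c" + "i" + "g" + "d" + "e" + "y"
= rev("n") + "r" + "g" + "c" + "i" + "g" + "d" + "e" + "y"
= "n" + "r" + "g" + "c" + "i" + "g" + "d" + "e" + "y"
= "nrgcigdey"


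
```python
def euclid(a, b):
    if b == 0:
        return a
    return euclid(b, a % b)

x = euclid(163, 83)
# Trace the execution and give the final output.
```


euclid(163, 83)
= euclid(83, 163 % 83) = euclid(83, 80)
= euclid(80, 83 % 80) = euclid(80, 3)
= euclid(3, 80 % 3) = euclid(3, 2)
= euclid(2, 3 % 2) = euclid(2, 1)
= euclid(1, 2 % 1) = euclid(1, 0)
b == 0, return a = 1


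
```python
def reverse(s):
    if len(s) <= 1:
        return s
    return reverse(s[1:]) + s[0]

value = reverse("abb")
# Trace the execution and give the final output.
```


reverse("abb")
= reverse("bb") + "a"
= reverse("b") + "b" + "a"
= "b" + "b" + "a"
= "bba"


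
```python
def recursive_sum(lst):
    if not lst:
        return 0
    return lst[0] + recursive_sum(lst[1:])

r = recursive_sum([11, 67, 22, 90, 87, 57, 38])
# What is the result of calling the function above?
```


recursive_sum([11, 67, 22, 90, 87, 57, 38])
= 11 + recursive_sum([67, 22, 90, 87, 57, 38])
= 11 + 67 + recursive_sum([22, 90, 87, 57, 38])
= 11 + 67 + 22 + recursive_sum([90, 87, 57, 38])
= 11 + 67 + 22 + 90 + recursive_sum([87, 57, 38])
= 11 + 67 + 22 + 90 + 87 + recursive_sum([57, 38])
= 11 + 67 + 22 + 90 + 87 + 57 + recursive_sum([38])
= 11 + 67 + 22 + 90 + 87 + 57 + 38 + recursive_sum([])
= 11 + 67 + 22 + 90 + 87 + 57 + 38 + 0
= 372


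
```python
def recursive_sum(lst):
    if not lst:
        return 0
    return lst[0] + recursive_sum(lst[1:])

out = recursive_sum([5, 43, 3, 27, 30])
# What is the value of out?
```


recursive_sum([5, 43, 3, 27, 30])
= 5 + recursive_sum([43, 3, 27, 30])
= 5 + 43 + recursive_sum([3, 27, 30])
= 5 + 43 + 3 + recursive_sum([27, 30])
= 5 + 43 + 3 + 27 + recursive_sum([30])
= 5 + 43 + 3 + 27 + 30 + recursive_sum([])
= 5 + 43 + 3 + 27 + 30 + 0
= 108


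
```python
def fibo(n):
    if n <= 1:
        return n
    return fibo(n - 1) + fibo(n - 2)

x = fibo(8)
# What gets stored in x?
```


fibo(8)
= fibo(7) + fibo(6)
= (fibo(6) + fibo(5)) + fibo(6)
Computing bottom-up: fibo(0)=0, fibo(1)=1, fibo(2)=1, fibo(3)=2, fibo(4)=3, fibo(5)=5, fibo(6)=8, fibo(7)=13, fibo(8)=21
= 21


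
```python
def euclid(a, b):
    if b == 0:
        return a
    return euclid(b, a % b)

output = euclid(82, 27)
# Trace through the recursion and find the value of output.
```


euclid(82, 27)
= euclid(27, 82 % 27) = euclid(27, 1)
= euclid(1, 27 % 1) = euclid(1, 0)
b == 0, return a = 1


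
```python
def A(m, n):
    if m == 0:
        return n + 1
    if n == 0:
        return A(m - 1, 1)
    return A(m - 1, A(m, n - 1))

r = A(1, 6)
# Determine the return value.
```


A(1, 6)
= A(0, A(1, 5))
First compute A(1, 5) = 7
= A(0, 7)
= 8


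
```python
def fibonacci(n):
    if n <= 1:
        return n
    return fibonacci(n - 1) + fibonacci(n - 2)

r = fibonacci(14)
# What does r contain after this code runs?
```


fibonacci(14)
= fibonacci(13) + fibonacci(12)
= (fibonacci(12) + fibonacci(11)) + fibonacci(12)
Computing bottom-up: fibonacci(0)=0, fibonacci(1)=1, fibonacci(2)=1, fibonacci(3)=2, fibonacci(4)=3, fibonacci(5)=5, fibonacci(6)=8, fibonacci(7)=13, fibonacci(8)=21, fibonacci(9)=34, fibonacci(10)=55, fibonacci(11)=89, fibonacci(12)=144, fibonacci(13)=233, fibonacci(14)=377
= 377


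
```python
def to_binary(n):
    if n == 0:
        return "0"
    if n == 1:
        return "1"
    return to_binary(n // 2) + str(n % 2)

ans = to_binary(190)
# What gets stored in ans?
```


to_binary(190)
= to_binary(95) + "0"
= to_binary(47) + "1" + "0"
= to_binary(23) + "1" + "1" + "0"
= to_binary(11) + "1" + "1" + "1" + "0"
= to_binary(5) + "1" + "1" + "1" + "1" + "0"
= to_binary(2) + "1" + "1" + "1" + "1" + "1" + "0"
= to_binary(1) + "0" + "1" + "1" + "1" + "1" + "1" + "0"
= "1" + "0" + "1" + "1" + "1" + "1" + "1" + "0"
= "10111110"


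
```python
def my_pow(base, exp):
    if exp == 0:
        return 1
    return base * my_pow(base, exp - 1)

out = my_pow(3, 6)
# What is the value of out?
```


my_pow(3, 6)
= 3 * my_pow(3, 5)
= 3 * 3 * my_pow(3, 4)
= 3 * 3 * 3 * my_pow(3, 3)
= 3 * 3 * 3 * 3 * my_pow(3, 2)
= 3 * 3 * 3 * 3 * 3 * my_pow(3, 1)
= 3 * 3 * 3 * 3 * 3 * 3 * my_pow(3, 0)
= 3 * 3 * 3 * 3 * 3 * 3 * 1
= 729


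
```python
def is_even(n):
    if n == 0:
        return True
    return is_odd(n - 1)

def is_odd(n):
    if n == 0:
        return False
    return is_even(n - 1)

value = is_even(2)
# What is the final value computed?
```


is_even(2)
= is_odd(1)
= is_even(0)
n == 0: return True
= True


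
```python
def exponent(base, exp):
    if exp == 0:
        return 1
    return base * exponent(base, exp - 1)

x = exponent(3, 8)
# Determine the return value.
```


exponent(3, 8)
= 3 * exponent(3, 7)
= 3 * 3 * exponent(3, 6)
= 3 * 3 * 3 * exponent(3, 5)
= 3 * 3 * 3 * 3 * exponent(3, 4)
= 3 * 3 * 3 * 3 * 3 * exponent(3, 3)
= 3 * 3 * 3 * 3 * 3 * 3 * exponent(3, 2)
= 3 * 3 * 3 * 3 * 3 * 3 * 3 * exponent(3, 1)
= 3 * 3 * 3 * 3 * 3 * 3 * 3 * 3 * exponent(3, 0)
= 3 * 3 * 3 * 3 * 3 * 3 * 3 * 3 * 1
= 6561


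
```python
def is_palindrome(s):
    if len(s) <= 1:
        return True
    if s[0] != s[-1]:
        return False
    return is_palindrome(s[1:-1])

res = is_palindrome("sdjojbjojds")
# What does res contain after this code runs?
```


is_palindrome("sdjojbjojds")
"sdjojbjojds": s[0]='s' == s[-1]='s' -> is_palindrome("djojbjojd")
"djojbjojd": s[0]='d' == s[-1]='d' -> is_palindrome("jojbjoj")
"jojbjoj": s[0]='j' == s[-1]='j' -> is_palindrome("ojbjo")
"ojbjo": s[0]='o' == s[-1]='o' -> is_palindrome("jbj")
"jbj": s[0]='j' == s[-1]='j' -> is_palindrome("b")
"b": len <= 1 -> True
= True


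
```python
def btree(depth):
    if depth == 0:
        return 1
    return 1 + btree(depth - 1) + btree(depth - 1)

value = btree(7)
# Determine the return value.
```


btree(7)
= 1 + btree(6) + btree(6)
= 1 + 2 * btree(6)
btree(k) = 2^(k+1) - 1
btree(0) = 1
btree(1) = 3
btree(2) = 7
btree(3) = 15
btree(4) = 31
btree(7) = 2^8 - 1 = 255


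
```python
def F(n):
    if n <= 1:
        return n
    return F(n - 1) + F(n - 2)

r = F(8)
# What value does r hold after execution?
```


F(8)
= F(7) + F(6)
= (F(6) + F(5)) + F(6)
Computing bottom-up: F(0)=0, F(1)=1, F(2)=1, F(3)=2, F(4)=3, F(5)=5, F(6)=8, F(7)=13, F(8)=21
= 21


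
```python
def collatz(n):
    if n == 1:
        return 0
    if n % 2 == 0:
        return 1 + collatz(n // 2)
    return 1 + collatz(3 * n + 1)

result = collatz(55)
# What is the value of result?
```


collatz(55)
55 is odd -> 3*55+1 = 166 -> collatz(166)
166 is even -> collatz(83)
83 is odd -> 3*83+1 = 250 -> collatz(250)
250 is even -> collatz(125)
125 is odd -> 3*125+1 = 376 -> collatz(376)
376 is even -> collatz(188)
188 is even -> collatz(94)
94 is even -> collatz(47)
47 is odd -> 3*47+1 = 142 -> collatz(142)
142 is even -> collatz(71)
71 is odd -> 3*71+1 = 214 -> collatz(214)
214 is even -> collatz(107)
107 is odd -> 3*107+1 = 322 -> collatz(322)
322 is even -> collatz(161)
161 is odd -> 3*161+1 = 484 -> collatz(484)
484 is even -> collatz(242)
242 is even -> collatz(121)
121 is odd -> 3*121+1 = 364 -> collatz(364)
364 is even -> collatz(182)
182 is even -> collatz(91)
91 is odd -> 3*91+1 = 274 -> collatz(274)
274 is even -> collatz(137)
137 is odd -> 3*137+1 = 412 -> collatz(412)
412 is even -> collatz(206)
206 is even -> collatz(103)
103 is odd -> 3*103+1 = 310 -> collatz(310)
310 is even -> collatz(155)
155 is odd -> 3*155+1 = 466 -> collatz(466)
466 is even -> collatz(233)
233 is odd -> 3*233+1 = 700 -> collatz(700)
700 is even -> collatz(350)
350 is even -> collatz(175)
175 is odd -> 3*175+1 = 526 -> collatz(526)
526 is even -> collatz(263)
263 is odd -> 3*263+1 = 790 -> collatz(790)
790 is even -> collatz(395)
395 is odd -> 3*395+1 = 1186 -> collatz(1186)
1186 is even -> collatz(593)
593 is odd -> 3*593+1 = 1780 -> collatz(1780)
1780 is even -> collatz(890)
890 is even -> collatz(445)
445 is odd -> 3*445+1 = 1336 -> collatz(1336)
1336 is even -> collatz(668)
668 is even -> collatz(334)
334 is even -> collatz(167)
167 is odd -> 3*167+1 = 502 -> collatz(502)
502 is even -> collatz(251)
251 is odd -> 3*251+1 = 754 -> collatz(754)
754 is even -> collatz(377)
377 is odd -> 3*377+1 = 1132 -> collatz(1132)
1132 is even -> collatz(566)
566 is even -> collatz(283)
283 is odd -> 3*283+1 = 850 -> collatz(850)
850 is even -> collatz(425)
425 is odd -> 3*425+1 = 1276 -> collatz(1276)
1276 is even -> collatz(638)
638 is even -> collatz(319)
319 is odd -> 3*319+1 = 958 -> collatz(958)
958 is even -> collatz(479)
479 is odd -> 3*479+1 = 1438 -> collatz(1438)
1438 is even -> collatz(719)
719 is odd -> 3*719+1 = 2158 -> collatz(2158)
2158 is even -> collatz(1079)
1079 is odd -> 3*1079+1 = 3238 -> collatz(3238)
3238 is even -> collatz(1619)
1619 is odd -> 3*1619+1 = 4858 -> collatz(4858)
4858 is even -> collatz(2429)
2429 is odd -> 3*2429+1 = 7288 -> collatz(7288)
7288 is even -> collatz(3644)
3644 is even -> collatz(1822)
1822 is even -> collatz(911)
911 is odd -> 3*911+1 = 2734 -> collatz(2734)
2734 is even -> collatz(1367)
1367 is odd -> 3*1367+1 = 4102 -> collatz(4102)
4102 is even -> collatz(2051)
2051 is odd -> 3*2051+1 = 6154 -> collatz(6154)
6154 is even -> collatz(3077)
3077 is odd -> 3*3077+1 = 9232 -> collatz(9232)
9232 is even -> collatz(4616)
4616 is even -> collatz(2308)
2308 is even -> collatz(1154)
1154 is even -> collatz(577)
577 is odd -> 3*577+1 = 1732 -> collatz(1732)
1732 is even -> collatz(866)
866 is even -> collatz(433)
433 is odd -> 3*433+1 = 1300 -> collatz(1300)
1300 is even -> collatz(650)
650 is even -> collatz(325)
325 is odd -> 3*325+1 = 976 -> collatz(976)
976 is even -> collatz(488)
488 is even -> collatz(244)
244 is even -> collatz(122)
122 is even -> collatz(61)
61 is odd -> 3*61+1 = 184 -> collatz(184)
184 is even -> collatz(92)
92 is even -> collatz(46)
46 is even -> collatz(23)
23 is odd -> 3*23+1 = 70 -> collatz(70)
70 is even -> collatz(35)
35 is odd -> 3*35+1 = 106 -> collatz(106)
106 is even -> collatz(53)
53 is odd -> 3*53+1 = 160 -> collatz(160)
160 is even -> collatz(80)
80 is even -> collatz(40)
40 is even -> collatz(20)
20 is even -> collatz(10)
10 is even -> collatz(5)
5 is odd -> 3*5+1 = 16 -> collatz(16)
16 is even -> collatz(8)
8 is even -> collatz(4)
4 is even -> collatz(2)
2 is even -> collatz(1)
Reached 1 after 112 steps
= 112


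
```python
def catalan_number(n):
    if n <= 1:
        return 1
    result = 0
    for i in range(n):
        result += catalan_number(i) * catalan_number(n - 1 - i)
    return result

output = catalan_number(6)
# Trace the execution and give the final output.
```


catalan_number(6)
= sum of catalan_number(i) * catalan_number(6-1-i) for i in 0..5
First compute sub-values bottom-up:
  catalan_number(0) = 1, catalan_number(1) = 1
  catalan_number(2) = 1*1 + 1*1 = 2
  catalan_number(3) = 1*2 + 1*1 + 2*1 = 5
  catalan_number(4) = 1*5 + 1*2 + 2*1 + 5*1 = 14
  catalan_number(5) = 1*14 + 1*5 + 2*2 + 5*1 + 14*1 = 42
Now catalan_number(6):
  catalan_number(0)*catalan_number(5) = 1*42 = 42
  catalan_number(1)*catalan_number(4) = 1*14 = 14
  catalan_number(2)*catalan_number(3) = 2*5 = 10
  catalan_number(3)*catalan_number(2) = 5*2 = 10
  catalan_number(4)*catalan_number(1) = 14*1 = 14
  catalan_number(5)*catalan_number(0) = 42*1 = 42
= 42 + 14 + 10 + 10 + 14 + 42
= 132


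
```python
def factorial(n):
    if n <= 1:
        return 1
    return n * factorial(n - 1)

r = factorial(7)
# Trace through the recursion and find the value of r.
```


factorial(7)
= 7 * factorial(6)
= 7 * 6 * factorial(5)
= 7 * 6 * 5 * factorial(4)
= 7 * 6 * 5 * 4 * factorial(3)
= 7 * 6 * 5 * 4 * 3 * factorial(2)
= 7 * 6 * 5 * 4 * 3 * 2 * factorial(1)
= 7 * 6 * 5 * 4 * 3 * 2 * 1
= 5040


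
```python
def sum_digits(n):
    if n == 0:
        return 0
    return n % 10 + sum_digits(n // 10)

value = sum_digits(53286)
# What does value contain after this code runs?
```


sum_digits(53286)
= 6 + sum_digits(5328)
= 6 + 8 + sum_digits(532)
= 6 + 8 + 2 + sum_digits(53)
= 6 + 8 + 2 + 3 + sum_digits(5)
= 6 + 8 + 2 + 3 + 5 + sum_digits(0)
= 6 + 8 + 2 + 3 + 5 + 0
= 24


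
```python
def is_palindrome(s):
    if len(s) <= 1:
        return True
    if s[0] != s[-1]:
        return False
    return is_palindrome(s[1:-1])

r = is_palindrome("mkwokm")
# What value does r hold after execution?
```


is_palindrome("mkwokm")
"mkwokm": s[0]='m' == s[-1]='m' -> is_palindrome("kwok")
"kwok": s[0]='k' == s[-1]='k' -> is_palindrome("wo")
"wo": s[0]='w' != s[-1]='o' -> False
= False


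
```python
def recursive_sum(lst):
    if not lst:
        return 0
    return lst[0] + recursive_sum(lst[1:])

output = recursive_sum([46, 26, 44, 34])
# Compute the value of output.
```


recursive_sum([46, 26, 44, 34])
= 46 + recursive_sum([26, 44, 34])
= 46 + 26 + recursive_sum([44, 34])
= 46 + 26 + 44 + recursive_sum([34])
= 46 + 26 + 44 + 34 + recursive_sum([])
= 46 + 26 + 44 + 34 + 0
= 150


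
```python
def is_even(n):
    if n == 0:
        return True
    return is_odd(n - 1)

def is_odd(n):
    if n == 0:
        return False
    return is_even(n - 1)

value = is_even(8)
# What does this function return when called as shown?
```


is_even(8)
= is_odd(7)
= is_even(6)
= is_odd(5)
= is_even(4)
= is_odd(3)
= is_even(2)
= is_odd(1)
= is_even(0)
n == 0: return True
= True


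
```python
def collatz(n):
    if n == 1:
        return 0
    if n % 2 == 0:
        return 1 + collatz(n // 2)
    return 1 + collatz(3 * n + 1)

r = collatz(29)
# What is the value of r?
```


collatz(29)
29 is odd -> 3*29+1 = 88 -> collatz(88)
88 is even -> collatz(44)
44 is even -> collatz(22)
22 is even -> collatz(11)
11 is odd -> 3*11+1 = 34 -> collatz(34)
34 is even -> collatz(17)
17 is odd -> 3*17+1 = 52 -> collatz(52)
52 is even -> collatz(26)
26 is even -> collatz(13)
13 is odd -> 3*13+1 = 40 -> collatz(40)
40 is even -> collatz(20)
20 is even -> collatz(10)
10 is even -> collatz(5)
5 is odd -> 3*5+1 = 16 -> collatz(16)
16 is even -> collatz(8)
8 is even -> collatz(4)
4 is even -> collatz(2)
2 is even -> collatz(1)
Reached 1 after 18 steps
= 18


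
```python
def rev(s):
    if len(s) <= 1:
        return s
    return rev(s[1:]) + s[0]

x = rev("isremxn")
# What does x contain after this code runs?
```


rev("isremxn")
= rev("sremxn") + "i"
= rev("remxn") + "s" + "i"
= rev("emxn") + "r" + "s" + "i"
= rev("mxn") + "e" + "r" + "s" + "i"
= rev("xn") + "m" + "e" + "r" + "s" + "i"
= rev("n") + "x" + "m" + "e" + "r" + "s" + "i"
= "n" + "x" + "m" + "e" + "r" + "s" + "i"
= "nxmersi"


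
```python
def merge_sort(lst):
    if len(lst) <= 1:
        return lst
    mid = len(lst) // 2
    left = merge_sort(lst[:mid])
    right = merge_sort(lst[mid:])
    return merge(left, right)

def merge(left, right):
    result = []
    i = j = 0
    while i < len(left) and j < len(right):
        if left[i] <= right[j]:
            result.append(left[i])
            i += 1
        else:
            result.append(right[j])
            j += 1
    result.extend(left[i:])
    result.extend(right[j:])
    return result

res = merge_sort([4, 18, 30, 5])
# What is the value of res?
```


merge_sort([4, 18, 30, 5])
Split into [4, 18] and [30, 5]
Left sorted: [4, 18]
Right sorted: [5, 30]
Merge [4, 18] and [5, 30]
= [4, 5, 18, 30]


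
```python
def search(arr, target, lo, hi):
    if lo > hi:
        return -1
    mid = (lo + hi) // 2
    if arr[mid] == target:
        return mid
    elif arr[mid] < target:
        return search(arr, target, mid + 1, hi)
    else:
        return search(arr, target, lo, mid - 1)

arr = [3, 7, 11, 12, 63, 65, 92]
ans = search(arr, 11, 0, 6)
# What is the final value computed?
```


search(arr, 11, 0, 6)
lo=0, hi=6, mid=3, arr[mid]=12
12 > 11, search left half
lo=0, hi=2, mid=1, arr[mid]=7
7 < 11, search right half
lo=2, hi=2, mid=2, arr[mid]=11
arr[2] == 11, found at index 2
= 2


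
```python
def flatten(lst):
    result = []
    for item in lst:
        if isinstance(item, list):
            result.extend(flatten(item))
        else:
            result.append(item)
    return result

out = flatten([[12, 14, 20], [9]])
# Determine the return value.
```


flatten([[12, 14, 20], [9]])
Processing each element:
  [12, 14, 20] is a list -> flatten recursively -> [12, 14, 20]
  [9] is a list -> flatten recursively -> [9]
= [12, 14, 20, 9]


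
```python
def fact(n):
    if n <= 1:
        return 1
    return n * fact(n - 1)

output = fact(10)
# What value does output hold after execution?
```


fact(10)
= 10 * fact(9)
= 10 * 9 * fact(8)
= 10 * 9 * 8 * fact(7)
= 10 * 9 * 8 * 7 * fact(6)
= 10 * 9 * 8 * 7 * 6 * fact(5)
= 10 * 9 * 8 * 7 * 6 * 5 * fact(4)
= 10 * 9 * 8 * 7 * 6 * 5 * 4 * fact(3)
= 10 * 9 * 8 * 7 * 6 * 5 * 4 * 3 * fact(2)
= 10 * 9 * 8 * 7 * 6 * 5 * 4 * 3 * 2 * fact(1)
= 10 * 9 * 8 * 7 * 6 * 5 * 4 * 3 * 2 * 1
= 3628800


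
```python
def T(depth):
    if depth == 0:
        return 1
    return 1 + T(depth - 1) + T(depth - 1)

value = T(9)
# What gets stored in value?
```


T(9)
= 1 + T(8) + T(8)
= 1 + 2 * T(8)
T(k) = 2^(k+1) - 1
T(0) = 1
T(1) = 3
T(2) = 7
T(3) = 15
T(4) = 31
T(9) = 2^10 - 1 = 1023


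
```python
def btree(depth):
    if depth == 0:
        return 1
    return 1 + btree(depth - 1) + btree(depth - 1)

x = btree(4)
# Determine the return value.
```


btree(4)
= 1 + btree(3) + btree(3)
= 1 + 2 * btree(3)
btree(k) = 2^(k+1) - 1
btree(0) = 1
btree(1) = 3
btree(2) = 7
btree(3) = 15
btree(4) = 31
btree(4) = 2^5 - 1 = 31


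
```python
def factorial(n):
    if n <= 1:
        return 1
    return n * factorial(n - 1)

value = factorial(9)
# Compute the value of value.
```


factorial(9)
= 9 * factorial(8)
= 9 * 8 * factorial(7)
= 9 * 8 * 7 * factorial(6)
= 9 * 8 * 7 * 6 * factorial(5)
= 9 * 8 * 7 * 6 * 5 * factorial(4)
= 9 * 8 * 7 * 6 * 5 * 4 * factorial(3)
= 9 * 8 * 7 * 6 * 5 * 4 * 3 * factorial(2)
= 9 * 8 * 7 * 6 * 5 * 4 * 3 * 2 * factorial(1)
= 9 * 8 * 7 * 6 * 5 * 4 * 3 * 2 * 1
= 362880


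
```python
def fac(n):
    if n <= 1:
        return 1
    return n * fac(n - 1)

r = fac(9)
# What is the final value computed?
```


fac(9)
= 9 * fac(8)
= 9 * 8 * fac(7)
= 9 * 8 * 7 * fac(6)
= 9 * 8 * 7 * 6 * fac(5)
= 9 * 8 * 7 * 6 * 5 * fac(4)
= 9 * 8 * 7 * 6 * 5 * 4 * fac(3)
= 9 * 8 * 7 * 6 * 5 * 4 * 3 * fac(2)
= 9 * 8 * 7 * 6 * 5 * 4 * 3 * 2 * fac(1)
= 9 * 8 * 7 * 6 * 5 * 4 * 3 * 2 * 1
= 362880


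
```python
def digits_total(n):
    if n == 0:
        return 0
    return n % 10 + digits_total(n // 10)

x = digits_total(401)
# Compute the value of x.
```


digits_total(401)
= 1 + digits_total(40)
= 1 + 0 + digits_total(4)
= 1 + 0 + 4 + digits_total(0)
= 1 + 0 + 4 + 0
= 5


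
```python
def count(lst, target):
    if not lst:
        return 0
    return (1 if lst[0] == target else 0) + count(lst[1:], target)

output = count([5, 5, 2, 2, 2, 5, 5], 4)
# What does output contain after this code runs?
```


count([5, 5, 2, 2, 2, 5, 5], 4)
lst[0]=5 != 4: 0 + count([5, 2, 2, 2, 5, 5], 4)
lst[0]=5 != 4: 0 + count([2, 2, 2, 5, 5], 4)
lst[0]=2 != 4: 0 + count([2, 2, 5, 5], 4)
lst[0]=2 != 4: 0 + count([2, 5, 5], 4)
lst[0]=2 != 4: 0 + count([5, 5], 4)
lst[0]=5 != 4: 0 + count([5], 4)
lst[0]=5 != 4: 0 + count([], 4)
= 0


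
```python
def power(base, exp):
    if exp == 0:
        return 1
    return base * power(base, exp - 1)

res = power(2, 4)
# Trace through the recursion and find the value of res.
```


power(2, 4)
= 2 * power(2, 3)
= 2 * 2 * power(2, 2)
= 2 * 2 * 2 * power(2, 1)
= 2 * 2 * 2 * 2 * power(2, 0)
= 2 * 2 * 2 * 2 * 1
= 16


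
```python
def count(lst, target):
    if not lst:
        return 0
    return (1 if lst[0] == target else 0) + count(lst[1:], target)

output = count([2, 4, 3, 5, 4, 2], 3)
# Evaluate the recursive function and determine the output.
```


count([2, 4, 3, 5, 4, 2], 3)
lst[0]=2 != 3: 0 + count([4, 3, 5, 4, 2], 3)
lst[0]=4 != 3: 0 + count([3, 5, 4, 2], 3)
lst[0]=3 == 3: 1 + count([5, 4, 2], 3)
lst[0]=5 != 3: 0 + count([4, 2], 3)
lst[0]=4 != 3: 0 + count([2], 3)
lst[0]=2 != 3: 0 + count([], 3)
= 1


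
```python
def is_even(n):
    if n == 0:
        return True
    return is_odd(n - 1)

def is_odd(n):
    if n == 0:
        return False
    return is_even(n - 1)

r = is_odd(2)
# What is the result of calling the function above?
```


is_odd(2)
= is_even(1)
= is_odd(0)
n == 0: return False
= False


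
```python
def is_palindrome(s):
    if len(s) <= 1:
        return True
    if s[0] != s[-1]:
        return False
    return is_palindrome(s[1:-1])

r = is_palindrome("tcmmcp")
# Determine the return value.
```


is_palindrome("tcmmcp")
"tcmmcp": s[0]='t' != s[-1]='p' -> False
= False


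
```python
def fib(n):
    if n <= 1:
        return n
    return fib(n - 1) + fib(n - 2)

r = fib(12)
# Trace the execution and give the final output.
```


fib(12)
= fib(11) + fib(10)
= (fib(10) + fib(9)) + fib(10)
Computing bottom-up: fib(0)=0, fib(1)=1, fib(2)=1, fib(3)=2, fib(4)=3, fib(5)=5, fib(6)=8, fib(7)=13, fib(8)=21, fib(9)=34, fib(10)=55, fib(11)=89, fib(12)=144
= 144


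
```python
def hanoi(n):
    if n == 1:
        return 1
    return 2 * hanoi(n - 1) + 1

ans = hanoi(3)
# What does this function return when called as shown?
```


hanoi(3)
= 2 * hanoi(2) + 1
= 2 * (2 * hanoi(1) + 1) + 1
Now compute bottom-up:
hanoi(1) = 1
hanoi(2) = 2 * 1 + 1 = 3
hanoi(3) = 2 * 3 + 1 = 7
= 7


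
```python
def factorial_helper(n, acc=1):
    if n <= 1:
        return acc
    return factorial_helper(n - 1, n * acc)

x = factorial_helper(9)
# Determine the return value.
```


factorial_helper(9, 1)
= factorial_helper(8, 9 * 1) = factorial_helper(8, 9)
= factorial_helper(7, 8 * 9) = factorial_helper(7, 72)
= factorial_helper(6, 7 * 72) = factorial_helper(6, 504)
= factorial_helper(5, 6 * 504) = factorial_helper(5, 3024)
= factorial_helper(4, 5 * 3024) = factorial_helper(4, 15120)
= factorial_helper(3, 4 * 15120) = factorial_helper(3, 60480)
= factorial_helper(2, 3 * 60480) = factorial_helper(2, 181440)
= factorial_helper(1, 2 * 181440) = factorial_helper(1, 362880)
n <= 1, return acc = 362880


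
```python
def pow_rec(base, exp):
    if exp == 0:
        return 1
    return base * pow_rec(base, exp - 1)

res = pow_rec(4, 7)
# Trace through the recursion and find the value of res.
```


pow_rec(4, 7)
= 4 * pow_rec(4, 6)
= 4 * 4 * pow_rec(4, 5)
= 4 * 4 * 4 * pow_rec(4, 4)
= 4 * 4 * 4 * 4 * pow_rec(4, 3)
= 4 * 4 * 4 * 4 * 4 * pow_rec(4, 2)
= 4 * 4 * 4 * 4 * 4 * 4 * pow_rec(4, 1)
= 4 * 4 * 4 * 4 * 4 * 4 * 4 * pow_rec(4, 0)
= 4 * 4 * 4 * 4 * 4 * 4 * 4 * 1
= 16384


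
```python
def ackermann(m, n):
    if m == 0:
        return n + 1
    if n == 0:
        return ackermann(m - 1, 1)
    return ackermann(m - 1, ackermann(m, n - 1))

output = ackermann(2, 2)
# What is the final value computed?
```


ackermann(2, 2)
= ackermann(1, ackermann(2, 1))
First compute ackermann(2, 1) = 5
= ackermann(1, 5)
= 7


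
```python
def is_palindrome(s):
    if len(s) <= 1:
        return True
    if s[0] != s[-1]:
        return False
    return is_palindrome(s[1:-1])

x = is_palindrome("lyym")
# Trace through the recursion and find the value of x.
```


is_palindrome("lyym")
"lyym": s[0]='l' != s[-1]='m' -> False
= False


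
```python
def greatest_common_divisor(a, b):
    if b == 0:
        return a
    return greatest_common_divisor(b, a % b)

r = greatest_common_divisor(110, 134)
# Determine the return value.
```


greatest_common_divisor(110, 134)
= greatest_common_divisor(134, 110 % 134) = greatest_common_divisor(134, 110)
= greatest_common_divisor(110, 134 % 110) = greatest_common_divisor(110, 24)
= greatest_common_divisor(24, 110 % 24) = greatest_common_divisor(24, 14)
= greatest_common_divisor(14, 24 % 14) = greatest_common_divisor(14, 10)
= greatest_common_divisor(10, 14 % 10) = greatest_common_divisor(10, 4)
= greatest_common_divisor(4, 10 % 4) = greatest_common_divisor(4, 2)
= greatest_common_divisor(2, 4 % 2) = greatest_common_divisor(2, 0)
b == 0, return a = 2


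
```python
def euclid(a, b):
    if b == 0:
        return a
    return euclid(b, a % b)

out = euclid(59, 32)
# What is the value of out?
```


euclid(59, 32)
= euclid(32, 59 % 32) = euclid(32, 27)
= euclid(27, 32 % 27) = euclid(27, 5)
= euclid(5, 27 % 5) = euclid(5, 2)
= euclid(2, 5 % 2) = euclid(2, 1)
= euclid(1, 2 % 1) = euclid(1, 0)
b == 0, return a = 1


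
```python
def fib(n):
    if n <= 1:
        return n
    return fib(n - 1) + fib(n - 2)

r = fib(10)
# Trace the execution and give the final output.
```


fib(10)
= fib(9) + fib(8)
= (fib(8) + fib(7)) + fib(8)
Computing bottom-up: fib(0)=0, fib(1)=1, fib(2)=1, fib(3)=2, fib(4)=3, fib(5)=5, fib(6)=8, fib(7)=13, fib(8)=21, fib(9)=34, fib(10)=55
= 55


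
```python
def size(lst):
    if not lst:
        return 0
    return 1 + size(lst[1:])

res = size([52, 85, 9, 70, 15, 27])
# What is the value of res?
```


size([52, 85, 9, 70, 15, 27])
= 1 + size([85, 9, 70, 15, 27])
= 1 + 1 + size([9, 70, 15, 27])
= 1 + 1 + 1 + size([70, 15, 27])
= 1 + 1 + 1 + 1 + size([15, 27])
= 1 + 1 + 1 + 1 + 1 + size([27])
= 1 + 1 + 1 + 1 + 1 + 1 + size([])
= 1 + 1 + 1 + 1 + 1 + 1 + 0
= 6


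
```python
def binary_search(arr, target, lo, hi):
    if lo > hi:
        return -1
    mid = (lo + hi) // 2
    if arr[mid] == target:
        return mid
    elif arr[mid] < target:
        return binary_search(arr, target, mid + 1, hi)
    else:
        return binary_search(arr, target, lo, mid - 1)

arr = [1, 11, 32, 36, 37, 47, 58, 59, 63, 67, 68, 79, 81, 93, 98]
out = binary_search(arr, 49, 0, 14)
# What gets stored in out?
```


binary_search(arr, 49, 0, 14)
lo=0, hi=14, mid=7, arr[mid]=59
59 > 49, search left half
lo=0, hi=6, mid=3, arr[mid]=36
36 < 49, search right half
lo=4, hi=6, mid=5, arr[mid]=47
47 < 49, search right half
lo=6, hi=6, mid=6, arr[mid]=58
58 > 49, search left half
lo > hi, target not found, return -1
= -1


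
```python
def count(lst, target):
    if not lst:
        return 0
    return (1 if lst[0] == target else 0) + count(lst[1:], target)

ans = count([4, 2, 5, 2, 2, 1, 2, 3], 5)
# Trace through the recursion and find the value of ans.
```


count([4, 2, 5, 2, 2, 1, 2, 3], 5)
lst[0]=4 != 5: 0 + count([2, 5, 2, 2, 1, 2, 3], 5)
lst[0]=2 != 5: 0 + count([5, 2, 2, 1, 2, 3], 5)
lst[0]=5 == 5: 1 + count([2, 2, 1, 2, 3], 5)
lst[0]=2 != 5: 0 + count([2, 1, 2, 3], 5)
lst[0]=2 != 5: 0 + count([1, 2, 3], 5)
lst[0]=1 != 5: 0 + count([2, 3], 5)
lst[0]=2 != 5: 0 + count([3], 5)
lst[0]=3 != 5: 0 + count([], 5)
= 1
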